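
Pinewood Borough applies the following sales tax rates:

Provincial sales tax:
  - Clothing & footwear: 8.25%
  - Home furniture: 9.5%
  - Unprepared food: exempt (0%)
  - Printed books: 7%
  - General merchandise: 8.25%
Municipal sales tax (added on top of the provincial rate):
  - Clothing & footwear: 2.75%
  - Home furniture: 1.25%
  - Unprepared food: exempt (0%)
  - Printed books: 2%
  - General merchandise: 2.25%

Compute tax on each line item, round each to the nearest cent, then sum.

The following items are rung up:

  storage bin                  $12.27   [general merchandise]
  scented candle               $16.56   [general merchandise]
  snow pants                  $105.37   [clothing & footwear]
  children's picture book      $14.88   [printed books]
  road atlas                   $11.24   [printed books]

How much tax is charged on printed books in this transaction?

$2.35

Children's picture book $14.88: printed books → 7% + 2% municipal = 9% → $1.34
Road atlas $11.24: printed books → 7% + 2% municipal = 9% → $1.01
Tax on printed books = $1.34 + $1.01 = $2.35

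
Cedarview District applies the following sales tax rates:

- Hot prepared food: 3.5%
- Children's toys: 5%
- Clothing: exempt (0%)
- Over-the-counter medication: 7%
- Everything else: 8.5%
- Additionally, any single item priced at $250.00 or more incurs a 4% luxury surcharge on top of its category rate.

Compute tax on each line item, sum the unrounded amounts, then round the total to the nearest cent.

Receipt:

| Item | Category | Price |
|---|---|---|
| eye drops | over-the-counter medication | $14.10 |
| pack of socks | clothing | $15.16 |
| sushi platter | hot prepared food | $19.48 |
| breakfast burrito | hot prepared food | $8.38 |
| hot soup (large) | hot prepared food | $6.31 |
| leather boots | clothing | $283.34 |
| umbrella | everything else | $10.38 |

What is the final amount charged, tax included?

Eye drops $14.10: over-the-counter medication → 7% → $0.987
Pack of socks $15.16: clothing → 0% → $0.00
Sushi platter $19.48: hot prepared food → 3.5% → $0.6818
Breakfast burrito $8.38: hot prepared food → 3.5% → $0.2933
Hot soup (large) $6.31: hot prepared food → 3.5% → $0.22085
Leather boots $283.34: clothing → 0% + 4% surcharge = 4% → $11.3336
Umbrella $10.38: everything else → 8.5% → $0.8823
Subtotal = $357.15; unrounded tax = $14.39885 → $14.40; total due = $371.55

$371.55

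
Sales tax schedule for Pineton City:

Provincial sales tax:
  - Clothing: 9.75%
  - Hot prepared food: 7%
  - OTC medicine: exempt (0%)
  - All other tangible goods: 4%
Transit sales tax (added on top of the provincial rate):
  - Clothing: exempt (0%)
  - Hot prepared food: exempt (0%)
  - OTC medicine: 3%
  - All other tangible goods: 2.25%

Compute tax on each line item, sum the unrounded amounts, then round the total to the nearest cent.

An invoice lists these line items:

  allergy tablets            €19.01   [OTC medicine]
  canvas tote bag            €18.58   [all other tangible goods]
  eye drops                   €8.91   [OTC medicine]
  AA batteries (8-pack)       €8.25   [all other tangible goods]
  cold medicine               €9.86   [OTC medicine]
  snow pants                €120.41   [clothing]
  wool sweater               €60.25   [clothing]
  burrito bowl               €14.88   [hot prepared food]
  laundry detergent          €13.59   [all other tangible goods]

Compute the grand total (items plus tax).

Allergy tablets €19.01: OTC medicine → 0% + 3% transit = 3% → €0.5703
Canvas tote bag €18.58: all other tangible goods → 4% + 2.25% transit = 6.25% → €1.16125
Eye drops €8.91: OTC medicine → 0% + 3% transit = 3% → €0.2673
AA batteries (8-pack) €8.25: all other tangible goods → 4% + 2.25% transit = 6.25% → €0.515625
Cold medicine €9.86: OTC medicine → 0% + 3% transit = 3% → €0.2958
Snow pants €120.41: clothing → 9.75% + 0% transit = 9.75% → €11.739975
Wool sweater €60.25: clothing → 9.75% + 0% transit = 9.75% → €5.874375
Burrito bowl €14.88: hot prepared food → 7% + 0% transit = 7% → €1.0416
Laundry detergent €13.59: all other tangible goods → 4% + 2.25% transit = 6.25% → €0.849375
Subtotal = €273.74; unrounded tax = €22.3156 → €22.32; total due = €296.06

€296.06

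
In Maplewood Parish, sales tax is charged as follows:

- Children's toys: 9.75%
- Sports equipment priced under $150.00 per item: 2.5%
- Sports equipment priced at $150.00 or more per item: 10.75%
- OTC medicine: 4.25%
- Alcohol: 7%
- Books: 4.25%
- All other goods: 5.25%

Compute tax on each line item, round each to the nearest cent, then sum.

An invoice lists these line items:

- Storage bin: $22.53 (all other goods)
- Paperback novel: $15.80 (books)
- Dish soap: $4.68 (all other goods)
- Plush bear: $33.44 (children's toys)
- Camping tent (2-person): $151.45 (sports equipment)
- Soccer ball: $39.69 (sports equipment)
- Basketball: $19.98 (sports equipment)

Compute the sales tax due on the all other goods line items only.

Storage bin $22.53: all other goods → 5.25% → $1.18
Dish soap $4.68: all other goods → 5.25% → $0.25
Tax on all other goods = $1.18 + $0.25 = $1.43

$1.43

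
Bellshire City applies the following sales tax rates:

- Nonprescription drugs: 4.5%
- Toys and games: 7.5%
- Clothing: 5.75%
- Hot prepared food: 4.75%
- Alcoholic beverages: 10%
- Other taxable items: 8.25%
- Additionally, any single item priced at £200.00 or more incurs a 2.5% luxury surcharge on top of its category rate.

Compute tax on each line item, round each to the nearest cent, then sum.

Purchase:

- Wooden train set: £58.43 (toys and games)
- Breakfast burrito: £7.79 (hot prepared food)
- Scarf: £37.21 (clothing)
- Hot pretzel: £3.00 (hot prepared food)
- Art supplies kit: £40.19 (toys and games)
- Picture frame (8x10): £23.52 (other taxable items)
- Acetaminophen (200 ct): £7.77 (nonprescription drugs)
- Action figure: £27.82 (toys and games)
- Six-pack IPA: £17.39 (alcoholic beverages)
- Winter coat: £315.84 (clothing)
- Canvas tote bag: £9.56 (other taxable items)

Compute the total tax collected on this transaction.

£43.01

Wooden train set £58.43: toys and games → 7.5% → £4.38
Breakfast burrito £7.79: hot prepared food → 4.75% → £0.37
Scarf £37.21: clothing → 5.75% → £2.14
Hot pretzel £3.00: hot prepared food → 4.75% → £0.14
Art supplies kit £40.19: toys and games → 7.5% → £3.01
Picture frame (8x10) £23.52: other taxable items → 8.25% → £1.94
Acetaminophen (200 ct) £7.77: nonprescription drugs → 4.5% → £0.35
Action figure £27.82: toys and games → 7.5% → £2.09
Six-pack IPA £17.39: alcoholic beverages → 10% → £1.74
Winter coat £315.84: clothing → 5.75% + 2.5% surcharge = 8.25% → £26.06
Canvas tote bag £9.56: other taxable items → 8.25% → £0.79
Total tax = £4.38 + £0.37 + £2.14 + £0.14 + £3.01 + £1.94 + £0.35 + £2.09 + £1.74 + £26.06 + £0.79 = £43.01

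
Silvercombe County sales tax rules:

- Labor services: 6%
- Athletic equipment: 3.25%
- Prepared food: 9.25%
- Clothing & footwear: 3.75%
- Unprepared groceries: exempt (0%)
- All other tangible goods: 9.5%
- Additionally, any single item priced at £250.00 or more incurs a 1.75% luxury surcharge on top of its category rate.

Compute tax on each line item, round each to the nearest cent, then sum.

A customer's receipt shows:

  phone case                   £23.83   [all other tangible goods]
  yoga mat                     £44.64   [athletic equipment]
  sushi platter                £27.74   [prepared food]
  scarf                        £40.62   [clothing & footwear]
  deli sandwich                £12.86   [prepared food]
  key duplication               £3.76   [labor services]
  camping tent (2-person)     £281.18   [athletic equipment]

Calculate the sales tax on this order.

£23.28

Phone case £23.83: all other tangible goods → 9.5% → £2.26
Yoga mat £44.64: athletic equipment → 3.25% → £1.45
Sushi platter £27.74: prepared food → 9.25% → £2.57
Scarf £40.62: clothing & footwear → 3.75% → £1.52
Deli sandwich £12.86: prepared food → 9.25% → £1.19
Key duplication £3.76: labor services → 6% → £0.23
Camping tent (2-person) £281.18: athletic equipment → 3.25% + 1.75% surcharge = 5% → £14.06
Total tax = £2.26 + £1.45 + £2.57 + £1.52 + £1.19 + £0.23 + £14.06 = £23.28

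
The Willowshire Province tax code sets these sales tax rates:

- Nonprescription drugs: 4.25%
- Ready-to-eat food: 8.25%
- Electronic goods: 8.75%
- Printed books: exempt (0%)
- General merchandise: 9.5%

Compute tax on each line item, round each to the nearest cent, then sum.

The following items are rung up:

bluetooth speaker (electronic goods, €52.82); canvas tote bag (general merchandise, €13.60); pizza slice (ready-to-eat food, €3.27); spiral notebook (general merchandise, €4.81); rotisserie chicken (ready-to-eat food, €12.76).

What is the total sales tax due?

€7.69

Bluetooth speaker €52.82: electronic goods → 8.75% → €4.62
Canvas tote bag €13.60: general merchandise → 9.5% → €1.29
Pizza slice €3.27: ready-to-eat food → 8.25% → €0.27
Spiral notebook €4.81: general merchandise → 9.5% → €0.46
Rotisserie chicken €12.76: ready-to-eat food → 8.25% → €1.05
Total tax = €4.62 + €1.29 + €0.27 + €0.46 + €1.05 = €7.69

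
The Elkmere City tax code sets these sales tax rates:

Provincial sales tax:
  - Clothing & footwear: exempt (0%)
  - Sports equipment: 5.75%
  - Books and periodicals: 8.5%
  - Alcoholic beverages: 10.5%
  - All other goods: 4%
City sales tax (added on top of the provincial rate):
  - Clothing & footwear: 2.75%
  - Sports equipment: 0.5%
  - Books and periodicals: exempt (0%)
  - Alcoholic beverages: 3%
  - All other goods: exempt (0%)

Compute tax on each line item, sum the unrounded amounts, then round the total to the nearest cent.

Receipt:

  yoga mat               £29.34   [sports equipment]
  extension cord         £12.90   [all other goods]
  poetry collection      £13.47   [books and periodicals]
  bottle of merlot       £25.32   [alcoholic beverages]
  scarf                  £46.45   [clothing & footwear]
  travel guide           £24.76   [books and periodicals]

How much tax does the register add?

£10.29

Yoga mat £29.34: sports equipment → 5.75% + 0.5% city = 6.25% → £1.83375
Extension cord £12.90: all other goods → 4% + 0% city = 4% → £0.516
Poetry collection £13.47: books and periodicals → 8.5% + 0% city = 8.5% → £1.14495
Bottle of merlot £25.32: alcoholic beverages → 10.5% + 3% city = 13.5% → £3.4182
Scarf £46.45: clothing & footwear → 0% + 2.75% city = 2.75% → £1.277375
Travel guide £24.76: books and periodicals → 8.5% + 0% city = 8.5% → £2.1046
Unrounded tax sum = £10.294875 → £10.29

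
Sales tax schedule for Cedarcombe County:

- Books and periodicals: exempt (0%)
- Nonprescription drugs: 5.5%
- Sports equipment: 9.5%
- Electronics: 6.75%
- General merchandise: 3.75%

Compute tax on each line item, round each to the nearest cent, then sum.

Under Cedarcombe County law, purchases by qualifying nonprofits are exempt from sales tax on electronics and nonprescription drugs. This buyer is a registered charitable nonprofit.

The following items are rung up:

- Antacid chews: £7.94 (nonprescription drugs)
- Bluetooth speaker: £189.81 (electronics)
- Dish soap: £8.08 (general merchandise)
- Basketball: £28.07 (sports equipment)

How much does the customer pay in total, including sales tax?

Antacid chews £7.94: nonprescription drugs, buyer-exempt → 0% → £0.00
Bluetooth speaker £189.81: electronics, buyer-exempt → 0% → £0.00
Dish soap £8.08: general merchandise → 3.75% → £0.30
Basketball £28.07: sports equipment → 9.5% → £2.67
Subtotal = £233.90; tax = £2.97; total due = £236.87

£236.87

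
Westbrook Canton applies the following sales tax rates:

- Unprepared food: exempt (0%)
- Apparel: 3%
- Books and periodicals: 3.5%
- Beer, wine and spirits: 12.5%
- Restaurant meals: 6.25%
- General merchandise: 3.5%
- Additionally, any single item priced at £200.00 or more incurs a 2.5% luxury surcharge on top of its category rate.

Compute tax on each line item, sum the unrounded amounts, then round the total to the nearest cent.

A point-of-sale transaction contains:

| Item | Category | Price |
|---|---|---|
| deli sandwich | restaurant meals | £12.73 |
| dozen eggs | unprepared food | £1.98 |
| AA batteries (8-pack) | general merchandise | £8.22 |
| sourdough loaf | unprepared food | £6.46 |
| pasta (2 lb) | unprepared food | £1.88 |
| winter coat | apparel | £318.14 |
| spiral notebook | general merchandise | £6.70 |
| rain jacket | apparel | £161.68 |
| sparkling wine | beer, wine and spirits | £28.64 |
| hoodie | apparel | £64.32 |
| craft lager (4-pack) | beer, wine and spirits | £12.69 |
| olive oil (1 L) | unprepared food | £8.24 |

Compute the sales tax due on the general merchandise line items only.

AA batteries (8-pack) £8.22: general merchandise → 3.5% → £0.2877
Spiral notebook £6.70: general merchandise → 3.5% → £0.2345
Tax on general merchandise: unrounded sum = £0.5222 → £0.52

£0.52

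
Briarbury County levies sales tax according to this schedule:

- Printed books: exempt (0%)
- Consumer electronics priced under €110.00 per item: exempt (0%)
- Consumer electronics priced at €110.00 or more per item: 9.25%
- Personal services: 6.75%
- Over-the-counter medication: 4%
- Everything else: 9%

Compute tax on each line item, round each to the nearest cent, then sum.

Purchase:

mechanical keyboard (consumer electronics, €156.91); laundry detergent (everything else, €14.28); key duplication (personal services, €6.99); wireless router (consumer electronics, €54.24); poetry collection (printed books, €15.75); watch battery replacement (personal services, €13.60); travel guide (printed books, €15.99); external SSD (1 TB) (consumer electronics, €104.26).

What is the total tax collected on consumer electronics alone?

€14.51

Mechanical keyboard €156.91: consumer electronics, €110.00 or more → 9.25% → €14.51
Wireless router €54.24: consumer electronics, under €110.00 → 0% → €0.00
External SSD (1 TB) €104.26: consumer electronics, under €110.00 → 0% → €0.00
Tax on consumer electronics = €14.51 + €0.00 + €0.00 = €14.51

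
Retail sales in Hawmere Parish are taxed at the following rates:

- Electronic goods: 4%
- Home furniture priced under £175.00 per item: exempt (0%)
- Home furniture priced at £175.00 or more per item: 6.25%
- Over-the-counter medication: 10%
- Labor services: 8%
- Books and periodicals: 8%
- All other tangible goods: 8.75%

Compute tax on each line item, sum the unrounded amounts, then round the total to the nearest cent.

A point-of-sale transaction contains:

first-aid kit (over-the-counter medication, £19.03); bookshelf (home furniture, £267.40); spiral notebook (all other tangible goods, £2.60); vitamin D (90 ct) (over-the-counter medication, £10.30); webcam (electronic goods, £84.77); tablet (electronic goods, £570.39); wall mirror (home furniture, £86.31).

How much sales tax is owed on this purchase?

£46.08

First-aid kit £19.03: over-the-counter medication → 10% → £1.903
Bookshelf £267.40: home furniture, £175.00 or more → 6.25% → £16.7125
Spiral notebook £2.60: all other tangible goods → 8.75% → £0.2275
Vitamin D (90 ct) £10.30: over-the-counter medication → 10% → £1.03
Webcam £84.77: electronic goods → 4% → £3.3908
Tablet £570.39: electronic goods → 4% → £22.8156
Wall mirror £86.31: home furniture, under £175.00 → 0% → £0.00
Unrounded tax sum = £46.0794 → £46.08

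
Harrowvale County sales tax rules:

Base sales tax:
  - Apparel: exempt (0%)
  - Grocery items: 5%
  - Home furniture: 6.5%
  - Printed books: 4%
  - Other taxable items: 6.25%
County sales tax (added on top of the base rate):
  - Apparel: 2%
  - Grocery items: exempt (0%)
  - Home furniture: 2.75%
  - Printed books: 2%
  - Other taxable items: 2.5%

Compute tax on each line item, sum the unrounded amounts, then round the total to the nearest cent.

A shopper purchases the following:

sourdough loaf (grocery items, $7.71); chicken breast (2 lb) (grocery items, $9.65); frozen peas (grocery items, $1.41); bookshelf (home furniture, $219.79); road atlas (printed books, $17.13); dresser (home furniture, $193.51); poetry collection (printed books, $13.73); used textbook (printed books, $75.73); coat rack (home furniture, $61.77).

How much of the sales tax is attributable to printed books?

$6.40

Road atlas $17.13: printed books → 4% + 2% county = 6% → $1.0278
Poetry collection $13.73: printed books → 4% + 2% county = 6% → $0.8238
Used textbook $75.73: printed books → 4% + 2% county = 6% → $4.5438
Tax on printed books: unrounded sum = $6.3954 → $6.40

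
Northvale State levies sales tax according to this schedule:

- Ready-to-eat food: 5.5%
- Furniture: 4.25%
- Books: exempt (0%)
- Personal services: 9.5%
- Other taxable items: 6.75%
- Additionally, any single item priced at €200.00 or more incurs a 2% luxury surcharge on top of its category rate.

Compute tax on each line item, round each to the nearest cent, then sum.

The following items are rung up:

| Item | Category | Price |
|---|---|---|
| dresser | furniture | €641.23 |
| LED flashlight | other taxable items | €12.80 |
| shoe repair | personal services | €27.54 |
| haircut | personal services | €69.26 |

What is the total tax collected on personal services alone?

Shoe repair €27.54: personal services → 9.5% → €2.62
Haircut €69.26: personal services → 9.5% → €6.58
Tax on personal services = €2.62 + €6.58 = €9.20

€9.20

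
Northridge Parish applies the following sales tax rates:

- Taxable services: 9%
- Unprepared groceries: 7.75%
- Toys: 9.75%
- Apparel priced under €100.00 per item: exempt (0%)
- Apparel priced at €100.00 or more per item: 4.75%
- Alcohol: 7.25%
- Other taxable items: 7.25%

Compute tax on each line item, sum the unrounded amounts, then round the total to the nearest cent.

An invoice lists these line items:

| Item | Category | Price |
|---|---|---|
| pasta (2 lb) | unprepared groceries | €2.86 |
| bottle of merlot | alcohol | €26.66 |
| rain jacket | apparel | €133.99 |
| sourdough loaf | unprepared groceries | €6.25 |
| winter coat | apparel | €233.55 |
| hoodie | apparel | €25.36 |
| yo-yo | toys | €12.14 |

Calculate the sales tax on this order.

Pasta (2 lb) €2.86: unprepared groceries → 7.75% → €0.22165
Bottle of merlot €26.66: alcohol → 7.25% → €1.93285
Rain jacket €133.99: apparel, €100.00 or more → 4.75% → €6.364525
Sourdough loaf €6.25: unprepared groceries → 7.75% → €0.484375
Winter coat €233.55: apparel, €100.00 or more → 4.75% → €11.093625
Hoodie €25.36: apparel, under €100.00 → 0% → €0.00
Yo-yo €12.14: toys → 9.75% → €1.18365
Unrounded tax sum = €21.280675 → €21.28

€21.28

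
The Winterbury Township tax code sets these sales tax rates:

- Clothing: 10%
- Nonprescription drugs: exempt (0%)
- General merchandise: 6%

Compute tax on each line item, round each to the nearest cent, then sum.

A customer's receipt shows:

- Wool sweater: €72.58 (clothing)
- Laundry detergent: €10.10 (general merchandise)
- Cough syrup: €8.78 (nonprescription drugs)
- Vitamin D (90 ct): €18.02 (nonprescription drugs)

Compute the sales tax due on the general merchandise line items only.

Laundry detergent €10.10: general merchandise → 6% → €0.61
Tax on general merchandise = €0.61

€0.61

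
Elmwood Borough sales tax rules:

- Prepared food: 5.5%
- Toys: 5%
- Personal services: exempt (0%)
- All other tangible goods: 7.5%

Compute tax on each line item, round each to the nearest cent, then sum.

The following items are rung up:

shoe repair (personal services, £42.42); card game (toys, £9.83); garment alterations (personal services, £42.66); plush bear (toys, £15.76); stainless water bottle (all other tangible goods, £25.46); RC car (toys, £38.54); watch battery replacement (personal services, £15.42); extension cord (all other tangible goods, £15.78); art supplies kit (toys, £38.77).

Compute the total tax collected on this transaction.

£8.24

Shoe repair £42.42: personal services → 0% → £0.00
Card game £9.83: toys → 5% → £0.49
Garment alterations £42.66: personal services → 0% → £0.00
Plush bear £15.76: toys → 5% → £0.79
Stainless water bottle £25.46: all other tangible goods → 7.5% → £1.91
RC car £38.54: toys → 5% → £1.93
Watch battery replacement £15.42: personal services → 0% → £0.00
Extension cord £15.78: all other tangible goods → 7.5% → £1.18
Art supplies kit £38.77: toys → 5% → £1.94
Total tax = £0.49 + £0.79 + £1.91 + £1.93 + £1.18 + £1.94 = £8.24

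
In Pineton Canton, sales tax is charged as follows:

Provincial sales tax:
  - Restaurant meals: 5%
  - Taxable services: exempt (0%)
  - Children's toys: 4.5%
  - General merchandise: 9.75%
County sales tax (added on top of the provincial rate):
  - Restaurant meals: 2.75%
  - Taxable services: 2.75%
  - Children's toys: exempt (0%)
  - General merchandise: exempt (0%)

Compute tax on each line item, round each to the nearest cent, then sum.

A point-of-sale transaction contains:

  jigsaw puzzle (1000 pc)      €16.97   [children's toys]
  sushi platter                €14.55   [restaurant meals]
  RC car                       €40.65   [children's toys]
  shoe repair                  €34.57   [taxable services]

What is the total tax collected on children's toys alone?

Jigsaw puzzle (1000 pc) €16.97: children's toys → 4.5% + 0% county = 4.5% → €0.76
RC car €40.65: children's toys → 4.5% + 0% county = 4.5% → €1.83
Tax on children's toys = €0.76 + €1.83 = €2.59

€2.59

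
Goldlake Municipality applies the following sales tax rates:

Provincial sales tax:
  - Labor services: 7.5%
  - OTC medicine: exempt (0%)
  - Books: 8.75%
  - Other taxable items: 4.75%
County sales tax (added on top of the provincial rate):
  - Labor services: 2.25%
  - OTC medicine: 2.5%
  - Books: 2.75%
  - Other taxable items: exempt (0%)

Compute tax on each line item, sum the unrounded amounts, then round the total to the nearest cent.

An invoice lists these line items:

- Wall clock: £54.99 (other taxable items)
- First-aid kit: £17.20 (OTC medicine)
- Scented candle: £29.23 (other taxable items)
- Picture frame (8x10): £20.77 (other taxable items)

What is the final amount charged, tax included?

Wall clock £54.99: other taxable items → 4.75% + 0% county = 4.75% → £2.612025
First-aid kit £17.20: OTC medicine → 0% + 2.5% county = 2.5% → £0.43
Scented candle £29.23: other taxable items → 4.75% + 0% county = 4.75% → £1.388425
Picture frame (8x10) £20.77: other taxable items → 4.75% + 0% county = 4.75% → £0.986575
Subtotal = £122.19; unrounded tax = £5.417025 → £5.42; total due = £127.61

£127.61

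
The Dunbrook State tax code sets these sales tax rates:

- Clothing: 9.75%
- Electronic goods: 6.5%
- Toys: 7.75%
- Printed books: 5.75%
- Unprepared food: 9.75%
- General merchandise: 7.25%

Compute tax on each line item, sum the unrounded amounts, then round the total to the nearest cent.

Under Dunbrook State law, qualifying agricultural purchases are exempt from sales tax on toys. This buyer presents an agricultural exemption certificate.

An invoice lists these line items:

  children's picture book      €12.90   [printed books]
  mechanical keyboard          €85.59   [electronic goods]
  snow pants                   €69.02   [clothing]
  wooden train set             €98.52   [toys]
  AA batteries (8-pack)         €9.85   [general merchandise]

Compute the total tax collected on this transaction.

€13.75

Children's picture book €12.90: printed books → 5.75% → €0.74175
Mechanical keyboard €85.59: electronic goods → 6.5% → €5.56335
Snow pants €69.02: clothing → 9.75% → €6.72945
Wooden train set €98.52: toys, buyer-exempt → 0% → €0.00
AA batteries (8-pack) €9.85: general merchandise → 7.25% → €0.714125
Unrounded tax sum = €13.748675 → €13.75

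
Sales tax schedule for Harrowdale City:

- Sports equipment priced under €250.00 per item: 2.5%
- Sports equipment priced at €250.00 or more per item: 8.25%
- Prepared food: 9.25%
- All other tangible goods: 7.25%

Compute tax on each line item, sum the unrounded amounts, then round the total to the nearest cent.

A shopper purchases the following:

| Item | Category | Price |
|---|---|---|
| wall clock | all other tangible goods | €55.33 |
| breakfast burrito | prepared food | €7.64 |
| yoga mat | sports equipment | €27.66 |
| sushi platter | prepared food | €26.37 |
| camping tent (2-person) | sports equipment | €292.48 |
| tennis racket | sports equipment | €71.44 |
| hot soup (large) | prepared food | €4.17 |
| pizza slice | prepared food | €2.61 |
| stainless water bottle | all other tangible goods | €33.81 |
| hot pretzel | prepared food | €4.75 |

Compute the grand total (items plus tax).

€563.54

Wall clock €55.33: all other tangible goods → 7.25% → €4.011425
Breakfast burrito €7.64: prepared food → 9.25% → €0.7067
Yoga mat €27.66: sports equipment, under €250.00 → 2.5% → €0.6915
Sushi platter €26.37: prepared food → 9.25% → €2.439225
Camping tent (2-person) €292.48: sports equipment, €250.00 or more → 8.25% → €24.1296
Tennis racket €71.44: sports equipment, under €250.00 → 2.5% → €1.786
Hot soup (large) €4.17: prepared food → 9.25% → €0.385725
Pizza slice €2.61: prepared food → 9.25% → €0.241425
Stainless water bottle €33.81: all other tangible goods → 7.25% → €2.451225
Hot pretzel €4.75: prepared food → 9.25% → €0.439375
Subtotal = €526.26; unrounded tax = €37.2822 → €37.28; total due = €563.54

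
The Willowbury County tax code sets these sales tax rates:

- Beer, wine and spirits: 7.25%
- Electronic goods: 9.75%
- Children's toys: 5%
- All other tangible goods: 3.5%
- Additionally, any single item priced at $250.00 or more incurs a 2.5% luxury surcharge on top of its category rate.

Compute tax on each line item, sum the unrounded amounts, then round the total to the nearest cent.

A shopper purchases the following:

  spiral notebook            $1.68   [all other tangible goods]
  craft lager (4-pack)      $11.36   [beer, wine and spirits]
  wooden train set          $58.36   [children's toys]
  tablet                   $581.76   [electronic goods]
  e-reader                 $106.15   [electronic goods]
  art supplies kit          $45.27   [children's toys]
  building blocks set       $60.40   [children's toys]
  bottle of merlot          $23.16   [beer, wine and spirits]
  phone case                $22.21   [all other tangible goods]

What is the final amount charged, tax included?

Spiral notebook $1.68: all other tangible goods → 3.5% → $0.0588
Craft lager (4-pack) $11.36: beer, wine and spirits → 7.25% → $0.8236
Wooden train set $58.36: children's toys → 5% → $2.918
Tablet $581.76: electronic goods → 9.75% + 2.5% surcharge = 12.25% → $71.2656
E-reader $106.15: electronic goods → 9.75% → $10.349625
Art supplies kit $45.27: children's toys → 5% → $2.2635
Building blocks set $60.40: children's toys → 5% → $3.02
Bottle of merlot $23.16: beer, wine and spirits → 7.25% → $1.6791
Phone case $22.21: all other tangible goods → 3.5% → $0.77735
Subtotal = $910.35; unrounded tax = $93.155575 → $93.16; total due = $1003.51

$1003.51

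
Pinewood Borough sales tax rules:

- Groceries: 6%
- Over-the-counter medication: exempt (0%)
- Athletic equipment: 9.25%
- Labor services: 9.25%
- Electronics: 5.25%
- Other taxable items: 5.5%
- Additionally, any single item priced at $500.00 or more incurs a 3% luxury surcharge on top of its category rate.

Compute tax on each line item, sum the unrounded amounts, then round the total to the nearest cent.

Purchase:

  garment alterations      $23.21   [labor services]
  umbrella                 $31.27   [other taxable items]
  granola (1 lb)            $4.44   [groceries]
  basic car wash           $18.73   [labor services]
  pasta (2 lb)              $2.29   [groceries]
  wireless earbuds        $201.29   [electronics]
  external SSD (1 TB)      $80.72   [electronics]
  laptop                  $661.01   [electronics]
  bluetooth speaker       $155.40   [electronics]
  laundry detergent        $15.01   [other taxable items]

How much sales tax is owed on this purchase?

$84.33

Garment alterations $23.21: labor services → 9.25% → $2.146925
Umbrella $31.27: other taxable items → 5.5% → $1.71985
Granola (1 lb) $4.44: groceries → 6% → $0.2664
Basic car wash $18.73: labor services → 9.25% → $1.732525
Pasta (2 lb) $2.29: groceries → 6% → $0.1374
Wireless earbuds $201.29: electronics → 5.25% → $10.567725
External SSD (1 TB) $80.72: electronics → 5.25% → $4.2378
Laptop $661.01: electronics → 5.25% + 3% surcharge = 8.25% → $54.533325
Bluetooth speaker $155.40: electronics → 5.25% → $8.1585
Laundry detergent $15.01: other taxable items → 5.5% → $0.82555
Unrounded tax sum = $84.326 → $84.33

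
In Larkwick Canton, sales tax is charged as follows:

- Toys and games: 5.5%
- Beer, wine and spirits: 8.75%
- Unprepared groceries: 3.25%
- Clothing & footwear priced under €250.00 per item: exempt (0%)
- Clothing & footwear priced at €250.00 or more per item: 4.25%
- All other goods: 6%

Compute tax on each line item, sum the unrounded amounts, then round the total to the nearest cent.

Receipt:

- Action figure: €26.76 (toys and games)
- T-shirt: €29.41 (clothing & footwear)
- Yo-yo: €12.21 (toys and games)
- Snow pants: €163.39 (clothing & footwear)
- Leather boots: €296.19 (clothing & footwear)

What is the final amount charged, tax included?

€542.69

Action figure €26.76: toys and games → 5.5% → €1.4718
T-shirt €29.41: clothing & footwear, under €250.00 → 0% → €0.00
Yo-yo €12.21: toys and games → 5.5% → €0.67155
Snow pants €163.39: clothing & footwear, under €250.00 → 0% → €0.00
Leather boots €296.19: clothing & footwear, €250.00 or more → 4.25% → €12.588075
Subtotal = €527.96; unrounded tax = €14.731425 → €14.73; total due = €542.69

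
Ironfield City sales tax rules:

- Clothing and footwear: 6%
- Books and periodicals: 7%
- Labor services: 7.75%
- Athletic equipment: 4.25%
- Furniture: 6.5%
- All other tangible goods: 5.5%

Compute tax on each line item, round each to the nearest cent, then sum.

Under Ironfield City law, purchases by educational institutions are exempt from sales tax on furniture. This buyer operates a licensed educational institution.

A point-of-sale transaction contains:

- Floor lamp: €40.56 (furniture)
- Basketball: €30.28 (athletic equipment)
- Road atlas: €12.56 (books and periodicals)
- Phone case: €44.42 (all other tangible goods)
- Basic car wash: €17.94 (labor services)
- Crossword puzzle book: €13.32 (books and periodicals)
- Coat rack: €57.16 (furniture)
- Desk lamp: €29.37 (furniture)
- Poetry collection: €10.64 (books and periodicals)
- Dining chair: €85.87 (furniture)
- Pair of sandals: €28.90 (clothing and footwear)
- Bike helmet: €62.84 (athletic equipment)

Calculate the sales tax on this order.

Floor lamp €40.56: furniture, buyer-exempt → 0% → €0.00
Basketball €30.28: athletic equipment → 4.25% → €1.29
Road atlas €12.56: books and periodicals → 7% → €0.88
Phone case €44.42: all other tangible goods → 5.5% → €2.44
Basic car wash €17.94: labor services → 7.75% → €1.39
Crossword puzzle book €13.32: books and periodicals → 7% → €0.93
Coat rack €57.16: furniture, buyer-exempt → 0% → €0.00
Desk lamp €29.37: furniture, buyer-exempt → 0% → €0.00
Poetry collection €10.64: books and periodicals → 7% → €0.74
Dining chair €85.87: furniture, buyer-exempt → 0% → €0.00
Pair of sandals €28.90: clothing and footwear → 6% → €1.73
Bike helmet €62.84: athletic equipment → 4.25% → €2.67
Total tax = €1.29 + €0.88 + €2.44 + €1.39 + €0.93 + €0.74 + €1.73 + €2.67 = €12.07

€12.07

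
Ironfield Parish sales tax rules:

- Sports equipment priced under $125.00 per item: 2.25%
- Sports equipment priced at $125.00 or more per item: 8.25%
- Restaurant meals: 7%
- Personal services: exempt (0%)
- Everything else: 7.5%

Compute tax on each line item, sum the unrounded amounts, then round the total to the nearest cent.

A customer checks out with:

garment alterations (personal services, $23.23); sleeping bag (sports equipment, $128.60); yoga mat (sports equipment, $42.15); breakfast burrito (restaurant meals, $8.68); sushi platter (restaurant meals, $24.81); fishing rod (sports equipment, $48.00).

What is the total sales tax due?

Garment alterations $23.23: personal services → 0% → $0.00
Sleeping bag $128.60: sports equipment, $125.00 or more → 8.25% → $10.6095
Yoga mat $42.15: sports equipment, under $125.00 → 2.25% → $0.948375
Breakfast burrito $8.68: restaurant meals → 7% → $0.6076
Sushi platter $24.81: restaurant meals → 7% → $1.7367
Fishing rod $48.00: sports equipment, under $125.00 → 2.25% → $1.08
Unrounded tax sum = $14.982175 → $14.98

$14.98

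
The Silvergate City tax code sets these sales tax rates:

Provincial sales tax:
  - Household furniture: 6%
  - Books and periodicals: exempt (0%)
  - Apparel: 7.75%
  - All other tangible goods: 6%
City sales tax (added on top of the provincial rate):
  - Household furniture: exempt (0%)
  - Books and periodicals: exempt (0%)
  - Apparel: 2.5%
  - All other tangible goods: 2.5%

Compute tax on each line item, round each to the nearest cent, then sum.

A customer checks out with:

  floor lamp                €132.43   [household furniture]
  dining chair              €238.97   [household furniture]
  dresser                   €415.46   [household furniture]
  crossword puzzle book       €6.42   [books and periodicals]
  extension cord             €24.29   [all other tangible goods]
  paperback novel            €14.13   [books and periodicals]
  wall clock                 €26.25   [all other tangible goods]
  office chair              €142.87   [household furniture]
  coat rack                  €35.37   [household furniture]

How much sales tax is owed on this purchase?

Floor lamp €132.43: household furniture → 6% + 0% city = 6% → €7.95
Dining chair €238.97: household furniture → 6% + 0% city = 6% → €14.34
Dresser €415.46: household furniture → 6% + 0% city = 6% → €24.93
Crossword puzzle book €6.42: books and periodicals → 0% + 0% city = 0% → €0.00
Extension cord €24.29: all other tangible goods → 6% + 2.5% city = 8.5% → €2.06
Paperback novel €14.13: books and periodicals → 0% + 0% city = 0% → €0.00
Wall clock €26.25: all other tangible goods → 6% + 2.5% city = 8.5% → €2.23
Office chair €142.87: household furniture → 6% + 0% city = 6% → €8.57
Coat rack €35.37: household furniture → 6% + 0% city = 6% → €2.12
Total tax = €7.95 + €14.34 + €24.93 + €2.06 + €2.23 + €8.57 + €2.12 = €62.20

€62.20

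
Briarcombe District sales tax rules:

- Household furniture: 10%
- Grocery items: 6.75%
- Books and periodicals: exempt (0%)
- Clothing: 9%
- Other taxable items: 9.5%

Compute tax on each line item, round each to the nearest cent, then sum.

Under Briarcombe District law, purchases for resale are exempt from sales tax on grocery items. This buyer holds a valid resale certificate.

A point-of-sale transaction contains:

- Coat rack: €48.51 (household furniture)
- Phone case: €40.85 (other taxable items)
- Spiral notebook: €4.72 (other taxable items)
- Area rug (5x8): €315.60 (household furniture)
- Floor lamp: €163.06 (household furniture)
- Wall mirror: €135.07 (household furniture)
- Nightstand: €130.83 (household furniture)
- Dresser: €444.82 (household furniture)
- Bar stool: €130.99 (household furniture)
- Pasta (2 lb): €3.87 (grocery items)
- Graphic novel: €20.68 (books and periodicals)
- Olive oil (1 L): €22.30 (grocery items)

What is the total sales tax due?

Coat rack €48.51: household furniture → 10% → €4.85
Phone case €40.85: other taxable items → 9.5% → €3.88
Spiral notebook €4.72: other taxable items → 9.5% → €0.45
Area rug (5x8) €315.60: household furniture → 10% → €31.56
Floor lamp €163.06: household furniture → 10% → €16.31
Wall mirror €135.07: household furniture → 10% → €13.51
Nightstand €130.83: household furniture → 10% → €13.08
Dresser €444.82: household furniture → 10% → €44.48
Bar stool €130.99: household furniture → 10% → €13.10
Pasta (2 lb) €3.87: grocery items, buyer-exempt → 0% → €0.00
Graphic novel €20.68: books and periodicals → 0% → €0.00
Olive oil (1 L) €22.30: grocery items, buyer-exempt → 0% → €0.00
Total tax = €4.85 + €3.88 + €0.45 + €31.56 + €16.31 + €13.51 + €13.08 + €44.48 + €13.10 = €141.22

€141.22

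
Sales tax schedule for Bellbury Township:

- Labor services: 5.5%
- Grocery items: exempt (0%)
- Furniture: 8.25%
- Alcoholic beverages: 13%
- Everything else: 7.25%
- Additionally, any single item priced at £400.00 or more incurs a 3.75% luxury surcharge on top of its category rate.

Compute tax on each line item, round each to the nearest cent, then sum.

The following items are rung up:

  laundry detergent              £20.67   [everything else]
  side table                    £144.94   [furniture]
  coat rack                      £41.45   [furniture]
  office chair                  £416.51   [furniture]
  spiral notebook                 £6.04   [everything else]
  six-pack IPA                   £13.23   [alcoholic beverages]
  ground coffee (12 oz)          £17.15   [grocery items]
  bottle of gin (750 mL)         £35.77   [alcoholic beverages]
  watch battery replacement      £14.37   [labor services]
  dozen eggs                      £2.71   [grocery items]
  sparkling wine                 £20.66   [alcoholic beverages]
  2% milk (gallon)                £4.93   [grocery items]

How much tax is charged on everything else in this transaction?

£1.94

Laundry detergent £20.67: everything else → 7.25% → £1.50
Spiral notebook £6.04: everything else → 7.25% → £0.44
Tax on everything else = £1.50 + £0.44 = £1.94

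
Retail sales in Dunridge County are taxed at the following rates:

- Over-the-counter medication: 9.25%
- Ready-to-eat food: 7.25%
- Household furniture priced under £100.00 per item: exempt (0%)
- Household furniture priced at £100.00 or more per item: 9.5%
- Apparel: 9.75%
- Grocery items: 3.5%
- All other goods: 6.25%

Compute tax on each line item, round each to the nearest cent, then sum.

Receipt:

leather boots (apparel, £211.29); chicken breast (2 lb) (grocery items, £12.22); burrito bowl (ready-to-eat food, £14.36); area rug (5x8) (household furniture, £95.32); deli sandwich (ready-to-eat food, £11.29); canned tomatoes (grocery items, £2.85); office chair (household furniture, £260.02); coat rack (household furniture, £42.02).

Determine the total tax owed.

£47.69

Leather boots £211.29: apparel → 9.75% → £20.60
Chicken breast (2 lb) £12.22: grocery items → 3.5% → £0.43
Burrito bowl £14.36: ready-to-eat food → 7.25% → £1.04
Area rug (5x8) £95.32: household furniture, under £100.00 → 0% → £0.00
Deli sandwich £11.29: ready-to-eat food → 7.25% → £0.82
Canned tomatoes £2.85: grocery items → 3.5% → £0.10
Office chair £260.02: household furniture, £100.00 or more → 9.5% → £24.70
Coat rack £42.02: household furniture, under £100.00 → 0% → £0.00
Total tax = £20.60 + £0.43 + £1.04 + £0.82 + £0.10 + £24.70 = £47.69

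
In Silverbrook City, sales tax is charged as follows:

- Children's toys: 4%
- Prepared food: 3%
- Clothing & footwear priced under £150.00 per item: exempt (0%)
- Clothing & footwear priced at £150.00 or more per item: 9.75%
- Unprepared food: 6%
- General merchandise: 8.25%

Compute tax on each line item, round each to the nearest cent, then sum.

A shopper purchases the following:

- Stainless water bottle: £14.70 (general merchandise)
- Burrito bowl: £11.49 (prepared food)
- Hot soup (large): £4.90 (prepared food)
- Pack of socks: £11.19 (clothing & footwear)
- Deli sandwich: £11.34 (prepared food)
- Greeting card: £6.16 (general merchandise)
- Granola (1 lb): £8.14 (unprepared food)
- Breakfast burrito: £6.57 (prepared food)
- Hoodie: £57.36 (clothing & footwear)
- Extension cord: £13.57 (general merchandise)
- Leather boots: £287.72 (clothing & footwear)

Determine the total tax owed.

Stainless water bottle £14.70: general merchandise → 8.25% → £1.21
Burrito bowl £11.49: prepared food → 3% → £0.34
Hot soup (large) £4.90: prepared food → 3% → £0.15
Pack of socks £11.19: clothing & footwear, under £150.00 → 0% → £0.00
Deli sandwich £11.34: prepared food → 3% → £0.34
Greeting card £6.16: general merchandise → 8.25% → £0.51
Granola (1 lb) £8.14: unprepared food → 6% → £0.49
Breakfast burrito £6.57: prepared food → 3% → £0.20
Hoodie £57.36: clothing & footwear, under £150.00 → 0% → £0.00
Extension cord £13.57: general merchandise → 8.25% → £1.12
Leather boots £287.72: clothing & footwear, £150.00 or more → 9.75% → £28.05
Total tax = £1.21 + £0.34 + £0.15 + £0.34 + £0.51 + £0.49 + £0.20 + £1.12 + £28.05 = £32.41

£32.41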